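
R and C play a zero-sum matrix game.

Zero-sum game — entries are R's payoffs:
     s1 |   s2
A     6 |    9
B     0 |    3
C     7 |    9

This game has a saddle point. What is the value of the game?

Row minima: 6, 0, 7 → R's maximin is 7.
Column maxima: 7, 9 → C's minimax is 7.
They coincide at (C, s1), so the value is 7.

7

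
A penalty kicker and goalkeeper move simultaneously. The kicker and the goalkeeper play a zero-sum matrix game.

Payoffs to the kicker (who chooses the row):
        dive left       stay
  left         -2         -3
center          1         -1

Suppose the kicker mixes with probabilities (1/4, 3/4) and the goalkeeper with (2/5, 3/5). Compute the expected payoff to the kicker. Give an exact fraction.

Against (2/5, 3/5), each row's expected payoff is left: -13/5; center: -1/5.
Taking the (1/4, 3/4)-weighted average: (1/4)·(-13/5) + (3/4)·(-1/5) = -4/5.

-4/5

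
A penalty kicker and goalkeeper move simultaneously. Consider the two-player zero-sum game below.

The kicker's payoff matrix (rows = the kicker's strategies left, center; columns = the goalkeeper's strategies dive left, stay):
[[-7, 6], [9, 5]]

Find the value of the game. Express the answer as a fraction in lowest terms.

89/17

Row minima are -7 and 5, so the kicker's maximin is 5; column maxima are 9 and 6, so the goalkeeper's minimax is 6. These differ, so the equilibrium is in mixed strategies.
Let the kicker play left with probability p. The goalkeeper is indifferent when −7p + 9(1−p) = 6p + 5(1−p), giving p = 4/17.
Let the goalkeeper play dive left with probability q. The kicker is indifferent when −7q + 6(1−q) = 9q + 5(1−q), giving q = 1/17.
The value is -7·(1/17) + (6)·(16/17) = 89/17.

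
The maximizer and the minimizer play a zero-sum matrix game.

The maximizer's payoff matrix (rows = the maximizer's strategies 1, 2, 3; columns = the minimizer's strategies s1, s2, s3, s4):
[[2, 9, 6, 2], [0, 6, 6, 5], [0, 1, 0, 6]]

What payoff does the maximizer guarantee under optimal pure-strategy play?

2

Row minima: 2, 0, 0 → the maximizer's maximin is 2.
Column maxima: 2, 9, 6, 6 → the minimizer's minimax is 2.
They coincide at (1, s1), so the value is 2.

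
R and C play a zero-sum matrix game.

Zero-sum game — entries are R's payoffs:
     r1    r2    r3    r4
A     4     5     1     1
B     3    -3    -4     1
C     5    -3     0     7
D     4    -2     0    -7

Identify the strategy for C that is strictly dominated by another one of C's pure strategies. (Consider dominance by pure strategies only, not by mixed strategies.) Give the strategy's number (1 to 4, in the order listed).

C prefers columns that give R less. Compare r1 with r3: 1 < 4, -4 < 3, 0 < 5, 0 < 4.
So r3 strictly dominates r1 for C; r1 is strictly dominated.

1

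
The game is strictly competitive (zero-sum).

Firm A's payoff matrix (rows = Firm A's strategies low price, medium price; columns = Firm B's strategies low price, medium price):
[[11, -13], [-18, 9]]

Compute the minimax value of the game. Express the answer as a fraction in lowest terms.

Row minima are -13 and -18, so Firm A's maximin is -13; column maxima are 11 and 9, so Firm B's minimax is 9. These differ, so the equilibrium is in mixed strategies.
Let Firm A play low price with probability p. Firm B is indifferent when 11p − 18(1−p) = −13p + 9(1−p), giving p = 9/17.
Let Firm B play low price with probability q. Firm A is indifferent when 11q − 13(1−q) = −18q + 9(1−q), giving q = 22/51.
The value is 11·(22/51) + (-13)·(29/51) = -45/17.

-45/17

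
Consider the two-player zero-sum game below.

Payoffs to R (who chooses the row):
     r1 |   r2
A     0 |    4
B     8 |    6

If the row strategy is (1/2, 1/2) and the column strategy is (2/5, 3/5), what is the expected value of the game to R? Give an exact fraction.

Against (2/5, 3/5), each row's expected payoff is A: 12/5; B: 34/5.
Taking the (1/2, 1/2)-weighted average: (1/2)·(12/5) + (1/2)·(34/5) = 23/5.

23/5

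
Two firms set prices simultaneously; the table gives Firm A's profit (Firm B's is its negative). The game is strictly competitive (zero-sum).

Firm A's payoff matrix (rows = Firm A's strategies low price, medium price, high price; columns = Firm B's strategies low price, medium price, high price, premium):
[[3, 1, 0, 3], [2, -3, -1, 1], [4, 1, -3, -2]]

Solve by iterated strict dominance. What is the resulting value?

Row medium price is strictly dominated by row low price (3>2, 1>-3, 0>-1, 3>1); eliminate medium price.
Column premium is strictly dominated by high price for Firm B (0<3, -3<-2); eliminate premium.
Column medium price is strictly dominated by high price for Firm B (0<1, -3<1); eliminate medium price.
Column low price is strictly dominated by high price for Firm B (0<3, -3<4); eliminate low price.
Row high price is strictly dominated by row low price (0>-3); eliminate high price.
Only (low price, high price) remains, with payoff 0.

0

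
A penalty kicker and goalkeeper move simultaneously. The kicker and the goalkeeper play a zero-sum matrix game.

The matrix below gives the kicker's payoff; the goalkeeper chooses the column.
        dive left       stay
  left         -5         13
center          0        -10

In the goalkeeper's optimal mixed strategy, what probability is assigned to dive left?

Row minima are -5 and -10, so the kicker's maximin is -5; column maxima are 0 and 13, so the goalkeeper's minimax is 0. These differ, so the equilibrium is in mixed strategies.
Let the goalkeeper play dive left with probability q. The kicker is indifferent when −5q + 13(1−q) = −10(1−q), giving q = 23/28.

23/28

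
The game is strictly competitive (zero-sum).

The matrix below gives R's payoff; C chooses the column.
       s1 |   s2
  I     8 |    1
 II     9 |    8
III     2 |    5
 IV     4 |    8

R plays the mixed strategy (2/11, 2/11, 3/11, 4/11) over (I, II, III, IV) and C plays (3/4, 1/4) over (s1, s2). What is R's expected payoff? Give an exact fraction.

Against (3/4, 1/4), each row's expected payoff is I: 25/4; II: 35/4; III: 11/4; IV: 5.
Taking the (2/11, 2/11, 3/11, 4/11)-weighted average: (2/11)·(25/4) + (2/11)·(35/4) + (3/11)·(11/4) + (4/11)·(5) = 233/44.

233/44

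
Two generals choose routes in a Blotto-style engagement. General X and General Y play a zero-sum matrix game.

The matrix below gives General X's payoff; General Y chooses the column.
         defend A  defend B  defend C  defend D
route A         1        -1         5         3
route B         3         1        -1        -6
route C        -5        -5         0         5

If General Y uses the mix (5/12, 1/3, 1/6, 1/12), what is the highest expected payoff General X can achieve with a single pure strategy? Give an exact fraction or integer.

route A: (1)·(5/12) + (-1)·(1/3) + (5)·(1/6) + (3)·(1/12) = 7/6.
route B: (3)·(5/12) + (1)·(1/3) + (-1)·(1/6) + (-6)·(1/12) = 11/12.
route C: (-5)·(5/12) + (-5)·(1/3) + (0)·(1/6) + (5)·(1/12) = -10/3.
The best pure response is route A with expected payoff 7/6.

7/6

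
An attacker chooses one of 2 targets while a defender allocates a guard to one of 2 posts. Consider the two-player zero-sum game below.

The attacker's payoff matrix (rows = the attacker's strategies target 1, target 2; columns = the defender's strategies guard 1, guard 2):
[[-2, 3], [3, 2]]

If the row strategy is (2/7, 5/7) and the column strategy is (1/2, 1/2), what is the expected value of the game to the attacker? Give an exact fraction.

27/14

Against (1/2, 1/2), each row's expected payoff is target 1: 1/2; target 2: 5/2.
Taking the (2/7, 5/7)-weighted average: (2/7)·(1/2) + (5/7)·(5/2) = 27/14.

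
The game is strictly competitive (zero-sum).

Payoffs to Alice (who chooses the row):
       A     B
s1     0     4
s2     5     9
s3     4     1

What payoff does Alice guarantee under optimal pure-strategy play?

5

Row minima: 0, 5, 1 → Alice's maximin is 5.
Column maxima: 5, 9 → Bob's minimax is 5.
They coincide at (s2, A), so the value is 5.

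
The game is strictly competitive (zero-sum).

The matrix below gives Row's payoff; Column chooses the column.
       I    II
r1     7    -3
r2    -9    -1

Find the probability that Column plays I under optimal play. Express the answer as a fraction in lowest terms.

Row minima are -3 and -9, so Row's maximin is -3; column maxima are 7 and -1, so Column's minimax is -1. These differ, so the equilibrium is in mixed strategies.
Let Column play I with probability q. Row is indifferent when 7q − 3(1−q) = −9q − (1−q), giving q = 1/9.

1/9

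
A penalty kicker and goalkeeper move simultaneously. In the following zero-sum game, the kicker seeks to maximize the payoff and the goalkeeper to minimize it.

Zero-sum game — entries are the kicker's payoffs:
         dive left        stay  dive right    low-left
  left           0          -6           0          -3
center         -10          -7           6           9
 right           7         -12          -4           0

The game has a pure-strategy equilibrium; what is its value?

-6

Row minima: -6, -10, -12 → the kicker's maximin is -6.
Column maxima: 7, -6, 6, 9 → the goalkeeper's minimax is -6.
They coincide at (left, stay), so the value is -6.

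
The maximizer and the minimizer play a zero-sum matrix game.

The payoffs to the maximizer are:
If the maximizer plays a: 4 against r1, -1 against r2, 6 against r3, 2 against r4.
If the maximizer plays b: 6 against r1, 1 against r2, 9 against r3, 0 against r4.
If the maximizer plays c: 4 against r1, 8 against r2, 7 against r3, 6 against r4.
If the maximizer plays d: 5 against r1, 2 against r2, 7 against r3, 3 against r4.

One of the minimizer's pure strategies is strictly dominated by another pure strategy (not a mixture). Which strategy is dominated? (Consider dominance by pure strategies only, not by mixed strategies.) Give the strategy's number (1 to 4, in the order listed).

The minimizer prefers columns that give the maximizer less. Compare r3 with r1: 4 < 6, 6 < 9, 4 < 7, 5 < 7.
So r1 strictly dominates r3 for the minimizer; r3 is strictly dominated.

3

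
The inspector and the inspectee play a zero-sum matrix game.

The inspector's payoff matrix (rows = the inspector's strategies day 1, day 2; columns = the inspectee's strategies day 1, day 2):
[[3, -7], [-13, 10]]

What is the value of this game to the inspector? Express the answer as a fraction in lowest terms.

-61/33

Row minima are -7 and -13, so the inspector's maximin is -7; column maxima are 3 and 10, so the inspectee's minimax is 3. These differ, so the equilibrium is in mixed strategies.
Let the inspector play day 1 with probability p. The inspectee is indifferent when 3p − 13(1−p) = −7p + 10(1−p), giving p = 23/33.
Let the inspectee play day 1 with probability q. The inspector is indifferent when 3q − 7(1−q) = −13q + 10(1−q), giving q = 17/33.
The value is 3·(17/33) + (-7)·(16/33) = -61/33.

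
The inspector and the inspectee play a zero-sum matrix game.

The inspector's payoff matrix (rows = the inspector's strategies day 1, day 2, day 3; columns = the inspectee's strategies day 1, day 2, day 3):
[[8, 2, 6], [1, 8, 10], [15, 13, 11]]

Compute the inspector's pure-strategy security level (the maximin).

The worst-case payoff for each row is day 1: 2, day 2: 1, day 3: 11.
The best of these is 11.

11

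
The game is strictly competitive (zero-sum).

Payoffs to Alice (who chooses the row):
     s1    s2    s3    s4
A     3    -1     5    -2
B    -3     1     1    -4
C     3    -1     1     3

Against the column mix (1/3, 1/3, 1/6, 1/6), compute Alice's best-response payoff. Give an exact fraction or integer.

4/3

A: (3)·(1/3) + (-1)·(1/3) + (5)·(1/6) + (-2)·(1/6) = 7/6.
B: (-3)·(1/3) + (1)·(1/3) + (1)·(1/6) + (-4)·(1/6) = -7/6.
C: (3)·(1/3) + (-1)·(1/3) + (1)·(1/6) + (3)·(1/6) = 4/3.
The best pure response is C with expected payoff 4/3.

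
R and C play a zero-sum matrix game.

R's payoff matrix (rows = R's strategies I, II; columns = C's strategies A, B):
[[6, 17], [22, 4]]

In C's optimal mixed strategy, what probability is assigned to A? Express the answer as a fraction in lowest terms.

13/29

Row minima are 6 and 4, so R's maximin is 6; column maxima are 22 and 17, so C's minimax is 17. These differ, so the equilibrium is in mixed strategies.
Let C play A with probability q. R is indifferent when 6q + 17(1−q) = 22q + 4(1−q), giving q = 13/29.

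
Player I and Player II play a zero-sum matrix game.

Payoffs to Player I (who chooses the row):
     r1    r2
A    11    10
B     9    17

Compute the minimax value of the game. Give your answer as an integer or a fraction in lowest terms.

Row minima are 10 and 9, so Player I's maximin is 10; column maxima are 11 and 17, so Player II's minimax is 11. These differ, so the equilibrium is in mixed strategies.
Let Player I play A with probability p. Player II is indifferent when 11p + 9(1−p) = 10p + 17(1−p), giving p = 8/9.
Let Player II play r1 with probability q. Player I is indifferent when 11q + 10(1−q) = 9q + 17(1−q), giving q = 7/9.
The value is 11·(7/9) + (10)·(2/9) = 97/9.

97/9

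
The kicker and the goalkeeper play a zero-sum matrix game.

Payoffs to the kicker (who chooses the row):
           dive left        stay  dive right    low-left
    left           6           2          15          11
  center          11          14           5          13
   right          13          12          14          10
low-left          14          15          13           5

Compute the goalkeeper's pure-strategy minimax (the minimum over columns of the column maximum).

The worst case (largest entry) in each column is dive left: 14, stay: 15, dive right: 15, low-left: 13.
The best (smallest) of these is 13.

13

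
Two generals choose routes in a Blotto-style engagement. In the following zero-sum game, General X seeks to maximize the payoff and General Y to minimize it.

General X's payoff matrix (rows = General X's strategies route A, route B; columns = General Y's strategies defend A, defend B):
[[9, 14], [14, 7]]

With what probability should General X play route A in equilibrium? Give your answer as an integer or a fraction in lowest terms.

Row minima are 9 and 7, so General X's maximin is 9; column maxima are 14 and 14, so General Y's minimax is 14. These differ, so the equilibrium is in mixed strategies.
Let General X play route A with probability p. General Y is indifferent when 9p + 14(1−p) = 14p + 7(1−p), giving p = 7/12.

7/12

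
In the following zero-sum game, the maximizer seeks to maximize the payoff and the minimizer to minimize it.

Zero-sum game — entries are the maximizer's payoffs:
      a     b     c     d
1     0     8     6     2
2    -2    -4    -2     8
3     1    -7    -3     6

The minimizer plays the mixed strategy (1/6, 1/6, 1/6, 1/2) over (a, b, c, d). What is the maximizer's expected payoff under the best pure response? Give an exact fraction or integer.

10/3

1: (0)·(1/6) + (8)·(1/6) + (6)·(1/6) + (2)·(1/2) = 10/3.
2: (-2)·(1/6) + (-4)·(1/6) + (-2)·(1/6) + (8)·(1/2) = 8/3.
3: (1)·(1/6) + (-7)·(1/6) + (-3)·(1/6) + (6)·(1/2) = 3/2.
The best pure response is 1 with expected payoff 10/3.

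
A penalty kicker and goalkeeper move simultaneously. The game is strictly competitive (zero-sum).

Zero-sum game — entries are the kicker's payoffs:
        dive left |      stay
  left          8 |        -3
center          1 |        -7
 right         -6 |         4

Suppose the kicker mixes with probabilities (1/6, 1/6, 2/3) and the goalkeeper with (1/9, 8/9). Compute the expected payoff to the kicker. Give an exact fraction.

Against (1/9, 8/9), each row's expected payoff is left: -16/9; center: -55/9; right: 26/9.
Taking the (1/6, 1/6, 2/3)-weighted average: (1/6)·(-16/9) + (1/6)·(-55/9) + (2/3)·(26/9) = 11/18.

11/18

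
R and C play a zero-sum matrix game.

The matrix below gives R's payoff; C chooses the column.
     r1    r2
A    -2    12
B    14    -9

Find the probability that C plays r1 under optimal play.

21/37

Row minima are -2 and -9, so R's maximin is -2; column maxima are 14 and 12, so C's minimax is 12. These differ, so the equilibrium is in mixed strategies.
Let C play r1 with probability q. R is indifferent when −2q + 12(1−q) = 14q − 9(1−q), giving q = 21/37.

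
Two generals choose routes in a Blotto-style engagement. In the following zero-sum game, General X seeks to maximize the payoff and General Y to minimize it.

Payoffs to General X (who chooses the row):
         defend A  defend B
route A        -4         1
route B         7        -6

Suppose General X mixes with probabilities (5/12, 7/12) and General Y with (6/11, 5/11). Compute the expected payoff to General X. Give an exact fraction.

-1/12

Against (6/11, 5/11), each row's expected payoff is route A: -19/11; route B: 12/11.
Taking the (5/12, 7/12)-weighted average: (5/12)·(-19/11) + (7/12)·(12/11) = -1/12.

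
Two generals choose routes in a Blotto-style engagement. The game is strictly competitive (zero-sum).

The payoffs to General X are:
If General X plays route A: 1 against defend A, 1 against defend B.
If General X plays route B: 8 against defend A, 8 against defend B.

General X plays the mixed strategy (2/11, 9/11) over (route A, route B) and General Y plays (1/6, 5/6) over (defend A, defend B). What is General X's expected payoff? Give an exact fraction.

74/11

Against (1/6, 5/6), each row's expected payoff is route A: 1; route B: 8.
Taking the (2/11, 9/11)-weighted average: (2/11)·(1) + (9/11)·(8) = 74/11.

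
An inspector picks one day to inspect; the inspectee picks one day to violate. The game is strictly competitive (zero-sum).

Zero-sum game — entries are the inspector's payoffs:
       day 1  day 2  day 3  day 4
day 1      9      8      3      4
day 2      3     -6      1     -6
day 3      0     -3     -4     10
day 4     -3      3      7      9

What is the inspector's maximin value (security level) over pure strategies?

The worst-case payoff for each row is day 1: 3, day 2: -6, day 3: -4, day 4: -3.
The best of these is 3.

3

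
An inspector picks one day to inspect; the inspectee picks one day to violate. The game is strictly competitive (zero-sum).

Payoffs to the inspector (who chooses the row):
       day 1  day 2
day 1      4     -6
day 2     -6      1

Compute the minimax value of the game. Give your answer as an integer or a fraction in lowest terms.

-32/17

Row minima are -6 and -6, so the inspector's maximin is -6; column maxima are 4 and 1, so the inspectee's minimax is 1. These differ, so the equilibrium is in mixed strategies.
Let the inspector play day 1 with probability p. The inspectee is indifferent when 4p − 6(1−p) = −6p + (1−p), giving p = 7/17.
Let the inspectee play day 1 with probability q. The inspector is indifferent when 4q − 6(1−q) = −6q + (1−q), giving q = 7/17.
The value is 4·(7/17) + (-6)·(10/17) = -32/17.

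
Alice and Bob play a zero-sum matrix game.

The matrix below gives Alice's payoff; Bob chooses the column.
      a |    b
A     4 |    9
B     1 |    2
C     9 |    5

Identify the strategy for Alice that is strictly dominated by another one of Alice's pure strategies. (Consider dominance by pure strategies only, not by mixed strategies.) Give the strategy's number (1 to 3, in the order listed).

2

Compare B with A: 4 > 1, 9 > 2.
So A strictly dominates B for Alice; B is strictly dominated.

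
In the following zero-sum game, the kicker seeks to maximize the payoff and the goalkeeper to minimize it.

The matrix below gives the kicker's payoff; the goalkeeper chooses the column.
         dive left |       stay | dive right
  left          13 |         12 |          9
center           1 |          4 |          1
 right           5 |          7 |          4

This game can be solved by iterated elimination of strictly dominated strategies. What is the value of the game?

Column stay is strictly dominated by dive right for the goalkeeper (9<12, 1<4, 4<7); eliminate stay.
Row right is strictly dominated by row left (13>5, 9>4); eliminate right.
Row center is strictly dominated by row left (13>1, 9>1); eliminate center.
Column dive left is strictly dominated by dive right for the goalkeeper (9<13); eliminate dive left.
Only (left, dive right) remains, with payoff 9.

9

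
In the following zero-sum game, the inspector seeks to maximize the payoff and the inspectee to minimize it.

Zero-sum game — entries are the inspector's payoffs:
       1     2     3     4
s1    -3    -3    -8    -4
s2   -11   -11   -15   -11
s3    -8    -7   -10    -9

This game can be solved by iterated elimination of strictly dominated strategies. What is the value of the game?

Column 4 is strictly dominated by 3 for the inspectee (-8<-4, -15<-11, -10<-9); eliminate 4.
Row s2 is strictly dominated by row s1 (-3>-11, -3>-11, -8>-15); eliminate s2.
Column 1 is strictly dominated by 3 for the inspectee (-8<-3, -10<-8); eliminate 1.
Column 2 is strictly dominated by 3 for the inspectee (-8<-3, -10<-7); eliminate 2.
Row s3 is strictly dominated by row s1 (-8>-10); eliminate s3.
Only (s1, 3) remains, with payoff -8.

-8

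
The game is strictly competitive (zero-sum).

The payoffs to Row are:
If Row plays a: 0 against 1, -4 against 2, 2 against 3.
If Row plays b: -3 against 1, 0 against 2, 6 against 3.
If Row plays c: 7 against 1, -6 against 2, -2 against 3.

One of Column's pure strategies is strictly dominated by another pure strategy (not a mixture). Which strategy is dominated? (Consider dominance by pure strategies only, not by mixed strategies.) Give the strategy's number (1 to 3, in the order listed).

3

Column prefers columns that give Row less. Compare 3 with 2: -4 < 2, 0 < 6, -6 < -2.
So 2 strictly dominates 3 for Column; 3 is strictly dominated.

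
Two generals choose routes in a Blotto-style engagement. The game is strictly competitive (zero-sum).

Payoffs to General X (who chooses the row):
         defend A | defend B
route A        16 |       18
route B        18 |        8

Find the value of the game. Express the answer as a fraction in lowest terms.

49/3

Row minima are 16 and 8, so General X's maximin is 16; column maxima are 18 and 18, so General Y's minimax is 18. These differ, so the equilibrium is in mixed strategies.
Let General X play route A with probability p. General Y is indifferent when 16p + 18(1−p) = 18p + 8(1−p), giving p = 5/6.
Let General Y play defend A with probability q. General X is indifferent when 16q + 18(1−q) = 18q + 8(1−q), giving q = 5/6.
The value is 16·(5/6) + (18)·(1/6) = 49/3.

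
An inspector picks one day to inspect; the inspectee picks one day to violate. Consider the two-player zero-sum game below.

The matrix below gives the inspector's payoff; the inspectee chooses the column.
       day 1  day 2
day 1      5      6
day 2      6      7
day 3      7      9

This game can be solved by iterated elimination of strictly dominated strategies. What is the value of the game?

7

Row day 2 is strictly dominated by row day 3 (7>6, 9>7); eliminate day 2.
Row day 1 is strictly dominated by row day 3 (7>5, 9>6); eliminate day 1.
Column day 2 is strictly dominated by day 1 for the inspectee (7<9); eliminate day 2.
Only (day 3, day 1) remains, with payoff 7.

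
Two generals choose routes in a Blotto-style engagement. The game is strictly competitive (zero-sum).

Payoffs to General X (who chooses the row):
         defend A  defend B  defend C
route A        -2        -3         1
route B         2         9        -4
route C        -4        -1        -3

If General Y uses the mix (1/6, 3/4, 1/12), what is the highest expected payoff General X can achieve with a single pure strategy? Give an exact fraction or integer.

27/4

route A: (-2)·(1/6) + (-3)·(3/4) + (1)·(1/12) = -5/2.
route B: (2)·(1/6) + (9)·(3/4) + (-4)·(1/12) = 27/4.
route C: (-4)·(1/6) + (-1)·(3/4) + (-3)·(1/12) = -5/3.
The best pure response is route B with expected payoff 27/4.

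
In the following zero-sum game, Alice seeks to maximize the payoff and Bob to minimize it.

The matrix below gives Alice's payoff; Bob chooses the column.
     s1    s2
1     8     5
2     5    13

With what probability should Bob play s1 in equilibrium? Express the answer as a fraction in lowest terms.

Row minima are 5 and 5, so Alice's maximin is 5; column maxima are 8 and 13, so Bob's minimax is 8. These differ, so the equilibrium is in mixed strategies.
Let Bob play s1 with probability q. Alice is indifferent when 8q + 5(1−q) = 5q + 13(1−q), giving q = 8/11.

8/11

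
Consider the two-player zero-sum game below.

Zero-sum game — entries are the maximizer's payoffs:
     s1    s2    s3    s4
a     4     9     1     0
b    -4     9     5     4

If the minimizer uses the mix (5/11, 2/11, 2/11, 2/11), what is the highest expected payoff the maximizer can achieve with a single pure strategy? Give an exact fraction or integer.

a: (4)·(5/11) + (9)·(2/11) + (1)·(2/11) + (0)·(2/11) = 40/11.
b: (-4)·(5/11) + (9)·(2/11) + (5)·(2/11) + (4)·(2/11) = 16/11.
The best pure response is a with expected payoff 40/11.

40/11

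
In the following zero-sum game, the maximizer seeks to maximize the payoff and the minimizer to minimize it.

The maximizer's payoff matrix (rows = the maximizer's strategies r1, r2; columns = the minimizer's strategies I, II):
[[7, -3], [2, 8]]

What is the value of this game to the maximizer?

31/8

Row minima are -3 and 2, so the maximizer's maximin is 2; column maxima are 7 and 8, so the minimizer's minimax is 7. These differ, so the equilibrium is in mixed strategies.
Let the maximizer play r1 with probability p. The minimizer is indifferent when 7p + 2(1−p) = −3p + 8(1−p), giving p = 3/8.
Let the minimizer play I with probability q. The maximizer is indifferent when 7q − 3(1−q) = 2q + 8(1−q), giving q = 11/16.
The value is 7·(11/16) + (-3)·(5/16) = 31/8.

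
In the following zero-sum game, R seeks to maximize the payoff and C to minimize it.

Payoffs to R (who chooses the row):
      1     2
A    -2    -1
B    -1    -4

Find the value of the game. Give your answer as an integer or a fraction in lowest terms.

Row minima are -2 and -4, so R's maximin is -2; column maxima are -1 and -1, so C's minimax is -1. These differ, so the equilibrium is in mixed strategies.
Let R play A with probability p. C is indifferent when −2p − (1−p) = −p − 4(1−p), giving p = 3/4.
Let C play 1 with probability q. R is indifferent when −2q − (1−q) = −q − 4(1−q), giving q = 3/4.
The value is -2·(3/4) + (-1)·(1/4) = -7/4.

-7/4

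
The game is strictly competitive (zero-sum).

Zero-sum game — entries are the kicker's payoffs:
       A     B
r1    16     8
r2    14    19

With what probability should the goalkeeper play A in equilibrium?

Row minima are 8 and 14, so the kicker's maximin is 14; column maxima are 16 and 19, so the goalkeeper's minimax is 16. These differ, so the equilibrium is in mixed strategies.
Let the goalkeeper play A with probability q. The kicker is indifferent when 16q + 8(1−q) = 14q + 19(1−q), giving q = 11/13.

11/13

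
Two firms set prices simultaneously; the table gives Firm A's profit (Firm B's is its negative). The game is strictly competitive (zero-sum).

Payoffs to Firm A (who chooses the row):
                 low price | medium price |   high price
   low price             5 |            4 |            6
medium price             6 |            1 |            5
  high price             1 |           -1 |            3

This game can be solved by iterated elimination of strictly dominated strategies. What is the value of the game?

4

Row high price is strictly dominated by row low price (5>1, 4>-1, 6>3); eliminate high price.
Column high price is strictly dominated by medium price for Firm B (4<6, 1<5); eliminate high price.
Column low price is strictly dominated by medium price for Firm B (4<5, 1<6); eliminate low price.
Row medium price is strictly dominated by row low price (4>1); eliminate medium price.
Only (low price, medium price) remains, with payoff 4.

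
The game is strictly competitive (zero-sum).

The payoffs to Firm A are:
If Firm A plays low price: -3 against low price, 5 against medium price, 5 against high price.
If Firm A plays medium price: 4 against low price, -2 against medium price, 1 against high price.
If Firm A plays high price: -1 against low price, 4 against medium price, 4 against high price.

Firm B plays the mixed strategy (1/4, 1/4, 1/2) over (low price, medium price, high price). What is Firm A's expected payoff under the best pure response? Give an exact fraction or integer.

3

low price: (-3)·(1/4) + (5)·(1/4) + (5)·(1/2) = 3.
medium price: (4)·(1/4) + (-2)·(1/4) + (1)·(1/2) = 1.
high price: (-1)·(1/4) + (4)·(1/4) + (4)·(1/2) = 11/4.
The best pure response is low price with expected payoff 3.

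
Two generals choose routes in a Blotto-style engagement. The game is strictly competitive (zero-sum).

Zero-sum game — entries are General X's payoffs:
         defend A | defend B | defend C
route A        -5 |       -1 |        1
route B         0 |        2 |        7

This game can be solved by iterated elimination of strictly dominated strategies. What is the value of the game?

0

Row route A is strictly dominated by row route B (0>-5, 2>-1, 7>1); eliminate route A.
Column defend C is strictly dominated by defend A for General Y (0<7); eliminate defend C.
Column defend B is strictly dominated by defend A for General Y (0<2); eliminate defend B.
Only (route B, defend A) remains, with payoff 0.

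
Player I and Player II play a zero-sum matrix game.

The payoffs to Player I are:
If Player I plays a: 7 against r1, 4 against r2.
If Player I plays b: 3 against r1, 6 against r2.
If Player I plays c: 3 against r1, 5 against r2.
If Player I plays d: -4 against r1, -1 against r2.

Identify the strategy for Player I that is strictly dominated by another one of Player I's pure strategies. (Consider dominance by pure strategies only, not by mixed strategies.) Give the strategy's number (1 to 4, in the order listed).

Compare d with a: 7 > -4, 4 > -1.
So a strictly dominates d for Player I; d is strictly dominated.

4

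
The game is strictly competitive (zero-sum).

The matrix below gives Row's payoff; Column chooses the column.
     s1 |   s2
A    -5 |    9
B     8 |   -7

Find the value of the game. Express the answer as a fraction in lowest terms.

Row minima are -5 and -7, so Row's maximin is -5; column maxima are 8 and 9, so Column's minimax is 8. These differ, so the equilibrium is in mixed strategies.
Let Row play A with probability p. Column is indifferent when −5p + 8(1−p) = 9p − 7(1−p), giving p = 15/29.
Let Column play s1 with probability q. Row is indifferent when −5q + 9(1−q) = 8q − 7(1−q), giving q = 16/29.
The value is -5·(16/29) + (9)·(13/29) = 37/29.

37/29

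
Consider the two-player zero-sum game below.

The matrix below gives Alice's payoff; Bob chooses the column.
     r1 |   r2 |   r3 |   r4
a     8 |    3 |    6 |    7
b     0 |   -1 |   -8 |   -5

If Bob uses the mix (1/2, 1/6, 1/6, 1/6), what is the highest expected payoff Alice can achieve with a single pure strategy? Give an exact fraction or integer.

a: (8)·(1/2) + (3)·(1/6) + (6)·(1/6) + (7)·(1/6) = 20/3.
b: (0)·(1/2) + (-1)·(1/6) + (-8)·(1/6) + (-5)·(1/6) = -7/3.
The best pure response is a with expected payoff 20/3.

20/3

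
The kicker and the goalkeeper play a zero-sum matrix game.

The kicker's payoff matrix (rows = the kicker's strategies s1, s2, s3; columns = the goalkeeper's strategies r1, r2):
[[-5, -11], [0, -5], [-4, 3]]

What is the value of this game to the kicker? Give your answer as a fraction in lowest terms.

Row s1 is strictly dominated by row s2, so the kicker never plays it.
The remaining 2×2 game on (s2, s3) × (r1, r2) has no saddle point. Let the kicker play s2 with probability p; indifference gives −4(1−p) = −5p + 3(1−p), so p = 7/12.
Similarly the goalkeeper's optimal q on r1 is 2/3, and the value is 0·(2/3) + (-5)·(1/3) = -5/3.

-5/3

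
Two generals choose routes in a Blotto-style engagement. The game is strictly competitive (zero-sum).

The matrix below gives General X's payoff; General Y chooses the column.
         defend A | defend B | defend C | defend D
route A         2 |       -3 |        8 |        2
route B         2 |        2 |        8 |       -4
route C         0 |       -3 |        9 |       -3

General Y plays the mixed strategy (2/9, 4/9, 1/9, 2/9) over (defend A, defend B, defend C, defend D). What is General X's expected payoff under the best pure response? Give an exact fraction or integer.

4/3

route A: (2)·(2/9) + (-3)·(4/9) + (8)·(1/9) + (2)·(2/9) = 4/9.
route B: (2)·(2/9) + (2)·(4/9) + (8)·(1/9) + (-4)·(2/9) = 4/3.
route C: (0)·(2/9) + (-3)·(4/9) + (9)·(1/9) + (-3)·(2/9) = -1.
The best pure response is route B with expected payoff 4/3.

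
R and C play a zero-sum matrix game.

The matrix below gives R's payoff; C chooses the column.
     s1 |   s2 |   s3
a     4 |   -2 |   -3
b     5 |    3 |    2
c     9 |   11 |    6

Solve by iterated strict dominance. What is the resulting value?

6

Column s2 is strictly dominated by s3 for C (-3<-2, 2<3, 6<11); eliminate s2.
Column s1 is strictly dominated by s3 for C (-3<4, 2<5, 6<9); eliminate s1.
Row a is strictly dominated by row b (2>-3); eliminate a.
Row b is strictly dominated by row c (6>2); eliminate b.
Only (c, s3) remains, with payoff 6.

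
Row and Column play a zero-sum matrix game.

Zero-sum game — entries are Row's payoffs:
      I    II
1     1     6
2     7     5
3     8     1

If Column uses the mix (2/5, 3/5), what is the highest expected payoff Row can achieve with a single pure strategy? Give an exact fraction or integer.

1: (1)·(2/5) + (6)·(3/5) = 4.
2: (7)·(2/5) + (5)·(3/5) = 29/5.
3: (8)·(2/5) + (1)·(3/5) = 19/5.
The best pure response is 2 with expected payoff 29/5.

29/5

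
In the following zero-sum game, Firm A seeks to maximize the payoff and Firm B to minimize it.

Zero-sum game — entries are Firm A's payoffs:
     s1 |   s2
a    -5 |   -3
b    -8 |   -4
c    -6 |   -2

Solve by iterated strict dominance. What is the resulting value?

Column s2 is strictly dominated by s1 for Firm B (-5<-3, -8<-4, -6<-2); eliminate s2.
Row c is strictly dominated by row a (-5>-6); eliminate c.
Row b is strictly dominated by row a (-5>-8); eliminate b.
Only (a, s1) remains, with payoff -5.

-5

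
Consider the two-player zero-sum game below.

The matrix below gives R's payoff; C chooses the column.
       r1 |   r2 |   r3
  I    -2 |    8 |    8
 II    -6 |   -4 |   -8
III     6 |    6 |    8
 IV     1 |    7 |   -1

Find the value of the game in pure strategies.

Row minima: -2, -8, 6, -1 → R's maximin is 6.
Column maxima: 6, 8, 8 → C's minimax is 6.
They coincide at (III, r1), so the value is 6.

6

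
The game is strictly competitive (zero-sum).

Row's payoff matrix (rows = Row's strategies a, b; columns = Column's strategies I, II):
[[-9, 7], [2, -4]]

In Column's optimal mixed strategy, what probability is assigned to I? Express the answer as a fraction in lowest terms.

Row minima are -9 and -4, so Row's maximin is -4; column maxima are 2 and 7, so Column's minimax is 2. These differ, so the equilibrium is in mixed strategies.
Let Column play I with probability q. Row is indifferent when −9q + 7(1−q) = 2q − 4(1−q), giving q = 1/2.

1/2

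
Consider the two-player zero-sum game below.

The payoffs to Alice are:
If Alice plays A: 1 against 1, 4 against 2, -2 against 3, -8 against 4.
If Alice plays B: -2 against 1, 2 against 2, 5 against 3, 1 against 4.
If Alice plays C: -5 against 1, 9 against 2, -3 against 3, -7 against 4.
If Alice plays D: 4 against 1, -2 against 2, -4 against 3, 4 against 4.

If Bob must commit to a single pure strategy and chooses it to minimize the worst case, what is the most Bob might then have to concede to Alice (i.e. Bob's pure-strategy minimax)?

The worst case (largest entry) in each column is 1: 4, 2: 9, 3: 5, 4: 4.
The best (smallest) of these is 4.

4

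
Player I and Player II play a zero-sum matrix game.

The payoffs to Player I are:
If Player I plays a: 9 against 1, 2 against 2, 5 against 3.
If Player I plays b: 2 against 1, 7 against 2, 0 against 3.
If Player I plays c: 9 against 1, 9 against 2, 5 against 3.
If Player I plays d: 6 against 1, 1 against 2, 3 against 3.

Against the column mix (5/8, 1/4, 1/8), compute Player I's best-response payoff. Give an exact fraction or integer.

17/2

a: (9)·(5/8) + (2)·(1/4) + (5)·(1/8) = 27/4.
b: (2)·(5/8) + (7)·(1/4) + (0)·(1/8) = 3.
c: (9)·(5/8) + (9)·(1/4) + (5)·(1/8) = 17/2.
d: (6)·(5/8) + (1)·(1/4) + (3)·(1/8) = 35/8.
The best pure response is c with expected payoff 17/2.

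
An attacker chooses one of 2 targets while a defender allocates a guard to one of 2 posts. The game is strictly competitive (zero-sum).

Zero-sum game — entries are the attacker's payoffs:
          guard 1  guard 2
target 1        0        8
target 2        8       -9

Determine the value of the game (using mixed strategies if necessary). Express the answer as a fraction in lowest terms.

64/25

Row minima are 0 and -9, so the attacker's maximin is 0; column maxima are 8 and 8, so the defender's minimax is 8. These differ, so the equilibrium is in mixed strategies.
Let the attacker play target 1 with probability p. The defender is indifferent when 8(1−p) = 8p − 9(1−p), giving p = 17/25.
Let the defender play guard 1 with probability q. The attacker is indifferent when 8(1−q) = 8q − 9(1−q), giving q = 17/25.
The value is 0·(17/25) + (8)·(8/25) = 64/25.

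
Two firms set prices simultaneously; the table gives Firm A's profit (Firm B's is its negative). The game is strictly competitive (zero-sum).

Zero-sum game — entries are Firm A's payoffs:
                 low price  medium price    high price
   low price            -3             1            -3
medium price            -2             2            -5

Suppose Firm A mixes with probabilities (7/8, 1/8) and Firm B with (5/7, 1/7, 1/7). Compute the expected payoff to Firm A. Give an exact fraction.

-33/14

Against (5/7, 1/7, 1/7), each row's expected payoff is low price: -17/7; medium price: -13/7.
Taking the (7/8, 1/8)-weighted average: (7/8)·(-17/7) + (1/8)·(-13/7) = -33/14.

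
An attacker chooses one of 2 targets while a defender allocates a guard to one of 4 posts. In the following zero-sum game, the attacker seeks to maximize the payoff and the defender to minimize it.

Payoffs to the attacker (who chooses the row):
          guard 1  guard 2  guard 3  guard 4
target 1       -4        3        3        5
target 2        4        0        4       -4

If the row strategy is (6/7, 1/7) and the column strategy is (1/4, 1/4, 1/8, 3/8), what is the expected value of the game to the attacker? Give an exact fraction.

12/7

Against (1/4, 1/4, 1/8, 3/8), each row's expected payoff is target 1: 2; target 2: 0.
Taking the (6/7, 1/7)-weighted average: (6/7)·(2) + (1/7)·(0) = 12/7.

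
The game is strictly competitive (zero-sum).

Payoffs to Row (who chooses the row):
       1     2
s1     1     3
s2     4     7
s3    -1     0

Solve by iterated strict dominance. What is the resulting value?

4

Column 2 is strictly dominated by 1 for Column (1<3, 4<7, -1<0); eliminate 2.
Row s1 is strictly dominated by row s2 (4>1); eliminate s1.
Row s3 is strictly dominated by row s2 (4>-1); eliminate s3.
Only (s2, 1) remains, with payoff 4.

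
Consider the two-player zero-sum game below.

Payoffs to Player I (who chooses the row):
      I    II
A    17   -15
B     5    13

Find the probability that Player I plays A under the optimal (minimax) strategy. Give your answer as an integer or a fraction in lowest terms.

Row minima are -15 and 5, so Player I's maximin is 5; column maxima are 17 and 13, so Player II's minimax is 13. These differ, so the equilibrium is in mixed strategies.
Let Player I play A with probability p. Player II is indifferent when 17p + 5(1−p) = −15p + 13(1−p), giving p = 1/5.

1/5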